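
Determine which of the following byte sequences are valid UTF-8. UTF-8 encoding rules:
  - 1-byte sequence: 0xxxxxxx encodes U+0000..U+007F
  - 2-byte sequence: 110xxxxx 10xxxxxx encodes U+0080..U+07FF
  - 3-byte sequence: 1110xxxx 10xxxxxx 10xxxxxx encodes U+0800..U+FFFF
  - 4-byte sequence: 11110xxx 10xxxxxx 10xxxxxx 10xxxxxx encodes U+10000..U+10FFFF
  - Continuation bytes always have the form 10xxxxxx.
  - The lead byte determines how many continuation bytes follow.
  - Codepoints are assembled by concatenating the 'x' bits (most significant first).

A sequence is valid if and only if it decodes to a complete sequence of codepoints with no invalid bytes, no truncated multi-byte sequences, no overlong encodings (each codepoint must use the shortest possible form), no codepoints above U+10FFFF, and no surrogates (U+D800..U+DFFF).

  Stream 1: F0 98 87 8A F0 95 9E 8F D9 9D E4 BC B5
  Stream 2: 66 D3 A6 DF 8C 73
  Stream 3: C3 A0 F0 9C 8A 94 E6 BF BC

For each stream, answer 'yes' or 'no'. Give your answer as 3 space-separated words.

Stream 1: decodes cleanly. VALID
Stream 2: decodes cleanly. VALID
Stream 3: decodes cleanly. VALID

Answer: yes yes yes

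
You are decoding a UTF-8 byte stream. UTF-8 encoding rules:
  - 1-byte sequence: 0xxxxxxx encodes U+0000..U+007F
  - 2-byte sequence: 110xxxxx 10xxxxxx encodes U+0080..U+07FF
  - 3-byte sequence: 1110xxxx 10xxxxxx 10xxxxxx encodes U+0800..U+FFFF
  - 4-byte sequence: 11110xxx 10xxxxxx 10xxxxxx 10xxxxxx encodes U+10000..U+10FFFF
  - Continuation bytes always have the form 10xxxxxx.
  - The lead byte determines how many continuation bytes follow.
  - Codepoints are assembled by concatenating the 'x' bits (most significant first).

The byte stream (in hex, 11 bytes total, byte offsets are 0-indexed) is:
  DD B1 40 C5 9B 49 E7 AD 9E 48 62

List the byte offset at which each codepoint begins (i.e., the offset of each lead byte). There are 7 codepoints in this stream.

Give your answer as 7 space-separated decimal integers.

Answer: 0 2 3 5 6 9 10

Derivation:
Byte[0]=DD: 2-byte lead, need 1 cont bytes. acc=0x1D
Byte[1]=B1: continuation. acc=(acc<<6)|0x31=0x771
Completed: cp=U+0771 (starts at byte 0)
Byte[2]=40: 1-byte ASCII. cp=U+0040
Byte[3]=C5: 2-byte lead, need 1 cont bytes. acc=0x5
Byte[4]=9B: continuation. acc=(acc<<6)|0x1B=0x15B
Completed: cp=U+015B (starts at byte 3)
Byte[5]=49: 1-byte ASCII. cp=U+0049
Byte[6]=E7: 3-byte lead, need 2 cont bytes. acc=0x7
Byte[7]=AD: continuation. acc=(acc<<6)|0x2D=0x1ED
Byte[8]=9E: continuation. acc=(acc<<6)|0x1E=0x7B5E
Completed: cp=U+7B5E (starts at byte 6)
Byte[9]=48: 1-byte ASCII. cp=U+0048
Byte[10]=62: 1-byte ASCII. cp=U+0062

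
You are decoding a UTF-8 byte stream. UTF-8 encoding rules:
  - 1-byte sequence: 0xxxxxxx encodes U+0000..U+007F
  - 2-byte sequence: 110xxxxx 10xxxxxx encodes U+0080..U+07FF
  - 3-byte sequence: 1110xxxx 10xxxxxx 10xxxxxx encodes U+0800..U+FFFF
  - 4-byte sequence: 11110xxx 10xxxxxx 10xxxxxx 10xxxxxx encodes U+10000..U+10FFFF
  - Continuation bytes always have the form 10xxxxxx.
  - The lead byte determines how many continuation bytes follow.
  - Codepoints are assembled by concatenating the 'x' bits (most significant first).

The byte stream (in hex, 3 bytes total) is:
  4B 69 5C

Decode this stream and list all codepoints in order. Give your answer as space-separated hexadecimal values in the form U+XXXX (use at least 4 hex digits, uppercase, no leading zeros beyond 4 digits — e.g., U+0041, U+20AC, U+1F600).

Byte[0]=4B: 1-byte ASCII. cp=U+004B
Byte[1]=69: 1-byte ASCII. cp=U+0069
Byte[2]=5C: 1-byte ASCII. cp=U+005C

Answer: U+004B U+0069 U+005C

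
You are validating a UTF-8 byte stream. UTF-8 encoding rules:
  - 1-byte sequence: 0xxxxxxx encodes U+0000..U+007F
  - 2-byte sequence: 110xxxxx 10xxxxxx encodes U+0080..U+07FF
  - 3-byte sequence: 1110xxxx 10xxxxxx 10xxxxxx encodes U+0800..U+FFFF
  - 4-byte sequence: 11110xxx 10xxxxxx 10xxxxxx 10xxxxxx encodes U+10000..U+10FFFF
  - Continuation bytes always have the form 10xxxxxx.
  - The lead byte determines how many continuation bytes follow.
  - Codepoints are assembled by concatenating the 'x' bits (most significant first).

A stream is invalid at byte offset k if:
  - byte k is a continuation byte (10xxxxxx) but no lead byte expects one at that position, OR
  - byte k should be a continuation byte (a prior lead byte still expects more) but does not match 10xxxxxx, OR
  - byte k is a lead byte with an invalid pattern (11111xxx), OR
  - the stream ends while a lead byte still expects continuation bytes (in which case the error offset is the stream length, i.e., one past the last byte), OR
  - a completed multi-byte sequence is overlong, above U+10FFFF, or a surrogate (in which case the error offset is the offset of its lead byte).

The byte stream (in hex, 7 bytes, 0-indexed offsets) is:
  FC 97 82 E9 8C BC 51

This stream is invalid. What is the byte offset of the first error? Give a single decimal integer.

Byte[0]=FC: INVALID lead byte (not 0xxx/110x/1110/11110)

Answer: 0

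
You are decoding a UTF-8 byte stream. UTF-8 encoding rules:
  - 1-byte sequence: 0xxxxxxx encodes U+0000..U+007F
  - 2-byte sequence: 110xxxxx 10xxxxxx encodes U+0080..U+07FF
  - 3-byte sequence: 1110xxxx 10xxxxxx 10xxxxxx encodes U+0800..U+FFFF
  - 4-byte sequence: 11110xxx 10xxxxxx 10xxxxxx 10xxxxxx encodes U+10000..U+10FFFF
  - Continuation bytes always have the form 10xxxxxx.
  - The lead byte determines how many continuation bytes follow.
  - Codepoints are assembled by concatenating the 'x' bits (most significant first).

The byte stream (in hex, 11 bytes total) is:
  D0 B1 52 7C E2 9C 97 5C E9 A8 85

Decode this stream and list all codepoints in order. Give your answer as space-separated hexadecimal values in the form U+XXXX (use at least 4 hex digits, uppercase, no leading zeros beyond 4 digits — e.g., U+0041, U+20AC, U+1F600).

Byte[0]=D0: 2-byte lead, need 1 cont bytes. acc=0x10
Byte[1]=B1: continuation. acc=(acc<<6)|0x31=0x431
Completed: cp=U+0431 (starts at byte 0)
Byte[2]=52: 1-byte ASCII. cp=U+0052
Byte[3]=7C: 1-byte ASCII. cp=U+007C
Byte[4]=E2: 3-byte lead, need 2 cont bytes. acc=0x2
Byte[5]=9C: continuation. acc=(acc<<6)|0x1C=0x9C
Byte[6]=97: continuation. acc=(acc<<6)|0x17=0x2717
Completed: cp=U+2717 (starts at byte 4)
Byte[7]=5C: 1-byte ASCII. cp=U+005C
Byte[8]=E9: 3-byte lead, need 2 cont bytes. acc=0x9
Byte[9]=A8: continuation. acc=(acc<<6)|0x28=0x268
Byte[10]=85: continuation. acc=(acc<<6)|0x05=0x9A05
Completed: cp=U+9A05 (starts at byte 8)

Answer: U+0431 U+0052 U+007C U+2717 U+005C U+9A05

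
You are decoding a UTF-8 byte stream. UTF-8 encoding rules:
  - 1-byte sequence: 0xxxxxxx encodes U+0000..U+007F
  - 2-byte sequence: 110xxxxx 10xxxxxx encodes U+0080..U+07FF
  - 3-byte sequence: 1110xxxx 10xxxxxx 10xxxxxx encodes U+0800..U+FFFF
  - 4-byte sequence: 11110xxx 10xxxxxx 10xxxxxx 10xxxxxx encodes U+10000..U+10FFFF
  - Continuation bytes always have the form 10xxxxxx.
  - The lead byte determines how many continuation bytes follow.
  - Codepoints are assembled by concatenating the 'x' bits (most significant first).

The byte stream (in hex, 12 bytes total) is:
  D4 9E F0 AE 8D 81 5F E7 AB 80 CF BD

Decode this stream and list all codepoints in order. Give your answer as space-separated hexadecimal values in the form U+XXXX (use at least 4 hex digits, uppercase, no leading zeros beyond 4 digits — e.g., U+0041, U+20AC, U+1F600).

Answer: U+051E U+2E341 U+005F U+7AC0 U+03FD

Derivation:
Byte[0]=D4: 2-byte lead, need 1 cont bytes. acc=0x14
Byte[1]=9E: continuation. acc=(acc<<6)|0x1E=0x51E
Completed: cp=U+051E (starts at byte 0)
Byte[2]=F0: 4-byte lead, need 3 cont bytes. acc=0x0
Byte[3]=AE: continuation. acc=(acc<<6)|0x2E=0x2E
Byte[4]=8D: continuation. acc=(acc<<6)|0x0D=0xB8D
Byte[5]=81: continuation. acc=(acc<<6)|0x01=0x2E341
Completed: cp=U+2E341 (starts at byte 2)
Byte[6]=5F: 1-byte ASCII. cp=U+005F
Byte[7]=E7: 3-byte lead, need 2 cont bytes. acc=0x7
Byte[8]=AB: continuation. acc=(acc<<6)|0x2B=0x1EB
Byte[9]=80: continuation. acc=(acc<<6)|0x00=0x7AC0
Completed: cp=U+7AC0 (starts at byte 7)
Byte[10]=CF: 2-byte lead, need 1 cont bytes. acc=0xF
Byte[11]=BD: continuation. acc=(acc<<6)|0x3D=0x3FD
Completed: cp=U+03FD (starts at byte 10)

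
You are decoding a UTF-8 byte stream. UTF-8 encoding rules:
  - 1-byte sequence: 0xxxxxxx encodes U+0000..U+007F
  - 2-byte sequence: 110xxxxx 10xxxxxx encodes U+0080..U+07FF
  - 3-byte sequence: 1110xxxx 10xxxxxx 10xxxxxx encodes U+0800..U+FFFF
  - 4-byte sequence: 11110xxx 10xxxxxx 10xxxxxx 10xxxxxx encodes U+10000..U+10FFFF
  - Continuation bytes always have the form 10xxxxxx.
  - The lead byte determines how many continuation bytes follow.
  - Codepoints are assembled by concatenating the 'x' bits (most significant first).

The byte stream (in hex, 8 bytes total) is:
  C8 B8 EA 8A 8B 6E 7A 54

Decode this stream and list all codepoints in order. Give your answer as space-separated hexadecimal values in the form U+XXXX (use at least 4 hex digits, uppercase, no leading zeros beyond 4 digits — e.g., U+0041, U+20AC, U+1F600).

Answer: U+0238 U+A28B U+006E U+007A U+0054

Derivation:
Byte[0]=C8: 2-byte lead, need 1 cont bytes. acc=0x8
Byte[1]=B8: continuation. acc=(acc<<6)|0x38=0x238
Completed: cp=U+0238 (starts at byte 0)
Byte[2]=EA: 3-byte lead, need 2 cont bytes. acc=0xA
Byte[3]=8A: continuation. acc=(acc<<6)|0x0A=0x28A
Byte[4]=8B: continuation. acc=(acc<<6)|0x0B=0xA28B
Completed: cp=U+A28B (starts at byte 2)
Byte[5]=6E: 1-byte ASCII. cp=U+006E
Byte[6]=7A: 1-byte ASCII. cp=U+007A
Byte[7]=54: 1-byte ASCII. cp=U+0054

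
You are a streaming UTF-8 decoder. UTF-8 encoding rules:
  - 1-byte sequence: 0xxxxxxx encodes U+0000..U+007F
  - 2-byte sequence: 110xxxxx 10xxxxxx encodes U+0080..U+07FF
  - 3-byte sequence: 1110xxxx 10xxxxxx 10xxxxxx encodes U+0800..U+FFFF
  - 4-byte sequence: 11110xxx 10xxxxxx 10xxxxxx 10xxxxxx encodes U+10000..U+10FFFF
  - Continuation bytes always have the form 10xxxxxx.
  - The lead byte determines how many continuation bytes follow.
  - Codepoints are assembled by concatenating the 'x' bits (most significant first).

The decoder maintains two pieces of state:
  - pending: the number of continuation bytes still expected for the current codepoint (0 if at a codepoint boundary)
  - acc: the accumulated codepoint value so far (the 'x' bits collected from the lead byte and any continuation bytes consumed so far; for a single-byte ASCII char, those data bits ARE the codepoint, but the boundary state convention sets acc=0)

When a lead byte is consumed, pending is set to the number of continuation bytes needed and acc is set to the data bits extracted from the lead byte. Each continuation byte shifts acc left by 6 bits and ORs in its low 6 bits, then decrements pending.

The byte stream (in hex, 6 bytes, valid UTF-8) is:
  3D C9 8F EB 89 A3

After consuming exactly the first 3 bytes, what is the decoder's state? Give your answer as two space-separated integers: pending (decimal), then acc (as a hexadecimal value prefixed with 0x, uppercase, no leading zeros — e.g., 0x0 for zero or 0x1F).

Answer: 0 0x24F

Derivation:
Byte[0]=3D: 1-byte. pending=0, acc=0x0
Byte[1]=C9: 2-byte lead. pending=1, acc=0x9
Byte[2]=8F: continuation. acc=(acc<<6)|0x0F=0x24F, pending=0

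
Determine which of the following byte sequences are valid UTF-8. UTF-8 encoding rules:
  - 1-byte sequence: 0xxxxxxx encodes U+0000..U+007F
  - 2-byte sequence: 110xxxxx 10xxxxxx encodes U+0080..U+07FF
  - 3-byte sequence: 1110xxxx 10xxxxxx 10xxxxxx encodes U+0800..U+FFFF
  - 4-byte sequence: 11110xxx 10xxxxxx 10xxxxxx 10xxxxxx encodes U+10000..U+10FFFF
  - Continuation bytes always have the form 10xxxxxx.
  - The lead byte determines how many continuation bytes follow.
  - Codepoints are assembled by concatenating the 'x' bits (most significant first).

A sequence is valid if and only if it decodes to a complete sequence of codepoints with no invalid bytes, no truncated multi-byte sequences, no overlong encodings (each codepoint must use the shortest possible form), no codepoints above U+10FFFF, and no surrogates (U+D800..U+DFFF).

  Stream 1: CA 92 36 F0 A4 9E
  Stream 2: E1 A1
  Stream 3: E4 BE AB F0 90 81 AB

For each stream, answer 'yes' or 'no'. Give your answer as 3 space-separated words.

Answer: no no yes

Derivation:
Stream 1: error at byte offset 6. INVALID
Stream 2: error at byte offset 2. INVALID
Stream 3: decodes cleanly. VALID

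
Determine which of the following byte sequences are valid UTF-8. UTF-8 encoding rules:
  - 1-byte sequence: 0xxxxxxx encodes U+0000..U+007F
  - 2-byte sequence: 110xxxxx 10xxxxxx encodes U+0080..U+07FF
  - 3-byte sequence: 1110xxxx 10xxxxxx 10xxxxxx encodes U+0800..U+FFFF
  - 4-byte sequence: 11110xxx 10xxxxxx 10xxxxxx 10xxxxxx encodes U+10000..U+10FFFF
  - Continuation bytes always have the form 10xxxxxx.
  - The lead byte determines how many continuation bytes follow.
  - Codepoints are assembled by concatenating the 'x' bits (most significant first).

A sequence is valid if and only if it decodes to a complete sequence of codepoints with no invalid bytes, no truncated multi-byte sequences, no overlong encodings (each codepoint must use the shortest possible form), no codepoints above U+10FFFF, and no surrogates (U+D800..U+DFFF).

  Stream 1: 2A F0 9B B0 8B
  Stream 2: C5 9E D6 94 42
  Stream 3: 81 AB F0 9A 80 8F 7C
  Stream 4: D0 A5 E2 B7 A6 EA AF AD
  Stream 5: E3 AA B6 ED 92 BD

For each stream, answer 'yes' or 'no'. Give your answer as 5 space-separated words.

Stream 1: decodes cleanly. VALID
Stream 2: decodes cleanly. VALID
Stream 3: error at byte offset 0. INVALID
Stream 4: decodes cleanly. VALID
Stream 5: decodes cleanly. VALID

Answer: yes yes no yes yes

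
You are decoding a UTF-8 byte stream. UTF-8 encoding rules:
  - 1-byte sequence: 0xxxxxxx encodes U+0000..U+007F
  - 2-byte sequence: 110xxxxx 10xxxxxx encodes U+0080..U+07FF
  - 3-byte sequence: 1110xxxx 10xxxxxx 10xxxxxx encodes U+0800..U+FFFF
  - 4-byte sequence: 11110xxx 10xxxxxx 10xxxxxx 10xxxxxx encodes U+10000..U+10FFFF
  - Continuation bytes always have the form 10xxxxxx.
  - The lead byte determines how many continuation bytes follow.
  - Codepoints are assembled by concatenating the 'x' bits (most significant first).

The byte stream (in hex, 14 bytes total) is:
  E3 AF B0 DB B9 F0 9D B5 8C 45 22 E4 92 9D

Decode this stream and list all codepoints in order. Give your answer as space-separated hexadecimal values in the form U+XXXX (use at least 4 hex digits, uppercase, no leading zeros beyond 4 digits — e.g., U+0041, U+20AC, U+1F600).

Byte[0]=E3: 3-byte lead, need 2 cont bytes. acc=0x3
Byte[1]=AF: continuation. acc=(acc<<6)|0x2F=0xEF
Byte[2]=B0: continuation. acc=(acc<<6)|0x30=0x3BF0
Completed: cp=U+3BF0 (starts at byte 0)
Byte[3]=DB: 2-byte lead, need 1 cont bytes. acc=0x1B
Byte[4]=B9: continuation. acc=(acc<<6)|0x39=0x6F9
Completed: cp=U+06F9 (starts at byte 3)
Byte[5]=F0: 4-byte lead, need 3 cont bytes. acc=0x0
Byte[6]=9D: continuation. acc=(acc<<6)|0x1D=0x1D
Byte[7]=B5: continuation. acc=(acc<<6)|0x35=0x775
Byte[8]=8C: continuation. acc=(acc<<6)|0x0C=0x1DD4C
Completed: cp=U+1DD4C (starts at byte 5)
Byte[9]=45: 1-byte ASCII. cp=U+0045
Byte[10]=22: 1-byte ASCII. cp=U+0022
Byte[11]=E4: 3-byte lead, need 2 cont bytes. acc=0x4
Byte[12]=92: continuation. acc=(acc<<6)|0x12=0x112
Byte[13]=9D: continuation. acc=(acc<<6)|0x1D=0x449D
Completed: cp=U+449D (starts at byte 11)

Answer: U+3BF0 U+06F9 U+1DD4C U+0045 U+0022 U+449D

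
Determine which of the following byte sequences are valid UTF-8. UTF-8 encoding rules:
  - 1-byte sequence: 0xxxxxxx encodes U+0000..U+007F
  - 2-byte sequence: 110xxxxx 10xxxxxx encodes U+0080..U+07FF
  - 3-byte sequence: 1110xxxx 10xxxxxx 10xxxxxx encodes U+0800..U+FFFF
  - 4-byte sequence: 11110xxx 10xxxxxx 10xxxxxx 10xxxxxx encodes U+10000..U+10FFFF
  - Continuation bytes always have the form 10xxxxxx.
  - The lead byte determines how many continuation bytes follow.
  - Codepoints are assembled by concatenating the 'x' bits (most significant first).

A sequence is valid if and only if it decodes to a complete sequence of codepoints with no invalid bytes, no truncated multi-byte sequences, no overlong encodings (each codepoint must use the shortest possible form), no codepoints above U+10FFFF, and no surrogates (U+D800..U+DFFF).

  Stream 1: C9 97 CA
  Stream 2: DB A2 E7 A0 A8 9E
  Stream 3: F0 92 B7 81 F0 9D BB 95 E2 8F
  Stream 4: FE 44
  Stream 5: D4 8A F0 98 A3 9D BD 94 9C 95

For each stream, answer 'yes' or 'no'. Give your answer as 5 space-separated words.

Answer: no no no no no

Derivation:
Stream 1: error at byte offset 3. INVALID
Stream 2: error at byte offset 5. INVALID
Stream 3: error at byte offset 10. INVALID
Stream 4: error at byte offset 0. INVALID
Stream 5: error at byte offset 6. INVALID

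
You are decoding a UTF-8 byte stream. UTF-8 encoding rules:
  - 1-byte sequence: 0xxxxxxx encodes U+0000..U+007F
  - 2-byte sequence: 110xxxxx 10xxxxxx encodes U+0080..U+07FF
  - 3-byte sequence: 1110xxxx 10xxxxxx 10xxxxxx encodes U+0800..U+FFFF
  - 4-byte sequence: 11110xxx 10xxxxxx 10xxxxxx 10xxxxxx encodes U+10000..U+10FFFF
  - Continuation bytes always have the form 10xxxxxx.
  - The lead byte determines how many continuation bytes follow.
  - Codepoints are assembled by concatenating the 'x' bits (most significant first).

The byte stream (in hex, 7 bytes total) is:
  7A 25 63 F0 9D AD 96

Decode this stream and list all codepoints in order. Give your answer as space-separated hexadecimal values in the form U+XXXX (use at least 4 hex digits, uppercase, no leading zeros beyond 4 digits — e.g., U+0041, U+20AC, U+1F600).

Answer: U+007A U+0025 U+0063 U+1DB56

Derivation:
Byte[0]=7A: 1-byte ASCII. cp=U+007A
Byte[1]=25: 1-byte ASCII. cp=U+0025
Byte[2]=63: 1-byte ASCII. cp=U+0063
Byte[3]=F0: 4-byte lead, need 3 cont bytes. acc=0x0
Byte[4]=9D: continuation. acc=(acc<<6)|0x1D=0x1D
Byte[5]=AD: continuation. acc=(acc<<6)|0x2D=0x76D
Byte[6]=96: continuation. acc=(acc<<6)|0x16=0x1DB56
Completed: cp=U+1DB56 (starts at byte 3)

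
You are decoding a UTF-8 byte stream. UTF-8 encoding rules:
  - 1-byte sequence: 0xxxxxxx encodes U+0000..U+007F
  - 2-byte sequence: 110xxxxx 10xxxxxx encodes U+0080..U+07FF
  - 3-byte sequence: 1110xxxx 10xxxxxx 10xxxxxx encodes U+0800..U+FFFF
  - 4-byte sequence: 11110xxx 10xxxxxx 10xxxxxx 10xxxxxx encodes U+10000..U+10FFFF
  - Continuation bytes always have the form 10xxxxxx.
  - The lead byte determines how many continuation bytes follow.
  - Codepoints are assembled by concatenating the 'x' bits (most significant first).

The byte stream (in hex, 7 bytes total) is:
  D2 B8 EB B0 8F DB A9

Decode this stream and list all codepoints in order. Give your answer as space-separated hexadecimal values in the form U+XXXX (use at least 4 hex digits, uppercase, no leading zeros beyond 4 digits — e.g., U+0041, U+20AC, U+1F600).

Answer: U+04B8 U+BC0F U+06E9

Derivation:
Byte[0]=D2: 2-byte lead, need 1 cont bytes. acc=0x12
Byte[1]=B8: continuation. acc=(acc<<6)|0x38=0x4B8
Completed: cp=U+04B8 (starts at byte 0)
Byte[2]=EB: 3-byte lead, need 2 cont bytes. acc=0xB
Byte[3]=B0: continuation. acc=(acc<<6)|0x30=0x2F0
Byte[4]=8F: continuation. acc=(acc<<6)|0x0F=0xBC0F
Completed: cp=U+BC0F (starts at byte 2)
Byte[5]=DB: 2-byte lead, need 1 cont bytes. acc=0x1B
Byte[6]=A9: continuation. acc=(acc<<6)|0x29=0x6E9
Completed: cp=U+06E9 (starts at byte 5)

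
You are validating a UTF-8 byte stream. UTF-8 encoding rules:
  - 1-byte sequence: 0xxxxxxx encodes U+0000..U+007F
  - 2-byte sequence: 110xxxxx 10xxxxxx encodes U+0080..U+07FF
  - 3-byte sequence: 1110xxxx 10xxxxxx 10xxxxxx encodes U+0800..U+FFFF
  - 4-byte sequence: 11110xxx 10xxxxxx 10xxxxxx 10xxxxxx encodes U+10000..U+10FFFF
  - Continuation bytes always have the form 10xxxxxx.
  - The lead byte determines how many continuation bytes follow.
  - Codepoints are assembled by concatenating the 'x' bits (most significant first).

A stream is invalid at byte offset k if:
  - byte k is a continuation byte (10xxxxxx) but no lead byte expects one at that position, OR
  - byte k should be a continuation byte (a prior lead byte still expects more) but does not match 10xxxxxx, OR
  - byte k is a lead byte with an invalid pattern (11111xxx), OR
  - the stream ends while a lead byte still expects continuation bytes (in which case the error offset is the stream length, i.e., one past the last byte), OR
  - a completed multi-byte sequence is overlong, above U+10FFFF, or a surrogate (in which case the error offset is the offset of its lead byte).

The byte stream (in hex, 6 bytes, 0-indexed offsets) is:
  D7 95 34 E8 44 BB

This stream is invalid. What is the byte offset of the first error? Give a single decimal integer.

Byte[0]=D7: 2-byte lead, need 1 cont bytes. acc=0x17
Byte[1]=95: continuation. acc=(acc<<6)|0x15=0x5D5
Completed: cp=U+05D5 (starts at byte 0)
Byte[2]=34: 1-byte ASCII. cp=U+0034
Byte[3]=E8: 3-byte lead, need 2 cont bytes. acc=0x8
Byte[4]=44: expected 10xxxxxx continuation. INVALID

Answer: 4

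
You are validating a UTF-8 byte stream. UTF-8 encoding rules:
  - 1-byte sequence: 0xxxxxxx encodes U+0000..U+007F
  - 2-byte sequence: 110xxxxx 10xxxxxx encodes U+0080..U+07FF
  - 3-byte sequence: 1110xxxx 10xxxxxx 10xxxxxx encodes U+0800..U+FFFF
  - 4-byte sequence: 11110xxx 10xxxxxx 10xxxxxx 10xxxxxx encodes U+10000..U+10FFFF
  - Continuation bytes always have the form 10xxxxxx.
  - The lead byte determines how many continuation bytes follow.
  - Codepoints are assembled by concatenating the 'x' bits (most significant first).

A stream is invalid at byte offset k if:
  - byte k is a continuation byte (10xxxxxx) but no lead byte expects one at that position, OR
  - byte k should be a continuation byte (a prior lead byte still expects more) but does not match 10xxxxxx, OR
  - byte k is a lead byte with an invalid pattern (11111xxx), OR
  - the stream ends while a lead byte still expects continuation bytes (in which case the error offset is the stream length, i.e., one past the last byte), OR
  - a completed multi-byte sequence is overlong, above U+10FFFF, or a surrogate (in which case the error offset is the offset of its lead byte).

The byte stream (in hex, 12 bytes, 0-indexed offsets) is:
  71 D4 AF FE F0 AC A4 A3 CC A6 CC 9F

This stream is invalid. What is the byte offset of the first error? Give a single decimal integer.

Answer: 3

Derivation:
Byte[0]=71: 1-byte ASCII. cp=U+0071
Byte[1]=D4: 2-byte lead, need 1 cont bytes. acc=0x14
Byte[2]=AF: continuation. acc=(acc<<6)|0x2F=0x52F
Completed: cp=U+052F (starts at byte 1)
Byte[3]=FE: INVALID lead byte (not 0xxx/110x/1110/11110)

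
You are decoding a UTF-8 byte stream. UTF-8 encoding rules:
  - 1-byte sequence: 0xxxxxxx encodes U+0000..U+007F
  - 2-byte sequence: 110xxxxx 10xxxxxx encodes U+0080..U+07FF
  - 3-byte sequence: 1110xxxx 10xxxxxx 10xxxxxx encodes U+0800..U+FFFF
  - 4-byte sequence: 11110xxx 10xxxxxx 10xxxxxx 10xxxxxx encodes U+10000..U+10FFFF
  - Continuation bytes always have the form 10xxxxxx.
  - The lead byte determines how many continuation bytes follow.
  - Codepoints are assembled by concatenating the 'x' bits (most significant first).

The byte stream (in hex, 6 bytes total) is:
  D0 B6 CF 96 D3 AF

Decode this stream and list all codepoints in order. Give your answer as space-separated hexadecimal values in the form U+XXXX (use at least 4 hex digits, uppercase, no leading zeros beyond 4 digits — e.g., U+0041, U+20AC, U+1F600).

Byte[0]=D0: 2-byte lead, need 1 cont bytes. acc=0x10
Byte[1]=B6: continuation. acc=(acc<<6)|0x36=0x436
Completed: cp=U+0436 (starts at byte 0)
Byte[2]=CF: 2-byte lead, need 1 cont bytes. acc=0xF
Byte[3]=96: continuation. acc=(acc<<6)|0x16=0x3D6
Completed: cp=U+03D6 (starts at byte 2)
Byte[4]=D3: 2-byte lead, need 1 cont bytes. acc=0x13
Byte[5]=AF: continuation. acc=(acc<<6)|0x2F=0x4EF
Completed: cp=U+04EF (starts at byte 4)

Answer: U+0436 U+03D6 U+04EF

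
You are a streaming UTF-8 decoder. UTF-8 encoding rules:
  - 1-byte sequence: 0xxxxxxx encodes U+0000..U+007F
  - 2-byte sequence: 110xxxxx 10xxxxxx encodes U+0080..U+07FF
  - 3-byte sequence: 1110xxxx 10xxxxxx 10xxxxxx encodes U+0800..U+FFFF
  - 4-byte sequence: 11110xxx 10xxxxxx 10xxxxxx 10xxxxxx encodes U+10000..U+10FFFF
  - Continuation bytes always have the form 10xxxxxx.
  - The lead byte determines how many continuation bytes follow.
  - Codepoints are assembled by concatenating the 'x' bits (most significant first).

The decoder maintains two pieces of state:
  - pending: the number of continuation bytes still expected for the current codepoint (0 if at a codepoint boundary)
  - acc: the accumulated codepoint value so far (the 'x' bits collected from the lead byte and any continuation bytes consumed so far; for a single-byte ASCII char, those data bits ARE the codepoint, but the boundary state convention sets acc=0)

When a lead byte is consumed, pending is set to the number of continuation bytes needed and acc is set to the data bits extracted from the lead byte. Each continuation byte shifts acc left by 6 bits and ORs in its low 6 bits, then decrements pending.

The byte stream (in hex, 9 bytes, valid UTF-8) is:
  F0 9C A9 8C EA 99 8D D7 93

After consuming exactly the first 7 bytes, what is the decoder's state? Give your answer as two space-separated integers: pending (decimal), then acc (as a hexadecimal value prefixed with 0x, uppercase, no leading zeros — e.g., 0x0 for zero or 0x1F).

Answer: 0 0xA64D

Derivation:
Byte[0]=F0: 4-byte lead. pending=3, acc=0x0
Byte[1]=9C: continuation. acc=(acc<<6)|0x1C=0x1C, pending=2
Byte[2]=A9: continuation. acc=(acc<<6)|0x29=0x729, pending=1
Byte[3]=8C: continuation. acc=(acc<<6)|0x0C=0x1CA4C, pending=0
Byte[4]=EA: 3-byte lead. pending=2, acc=0xA
Byte[5]=99: continuation. acc=(acc<<6)|0x19=0x299, pending=1
Byte[6]=8D: continuation. acc=(acc<<6)|0x0D=0xA64D, pending=0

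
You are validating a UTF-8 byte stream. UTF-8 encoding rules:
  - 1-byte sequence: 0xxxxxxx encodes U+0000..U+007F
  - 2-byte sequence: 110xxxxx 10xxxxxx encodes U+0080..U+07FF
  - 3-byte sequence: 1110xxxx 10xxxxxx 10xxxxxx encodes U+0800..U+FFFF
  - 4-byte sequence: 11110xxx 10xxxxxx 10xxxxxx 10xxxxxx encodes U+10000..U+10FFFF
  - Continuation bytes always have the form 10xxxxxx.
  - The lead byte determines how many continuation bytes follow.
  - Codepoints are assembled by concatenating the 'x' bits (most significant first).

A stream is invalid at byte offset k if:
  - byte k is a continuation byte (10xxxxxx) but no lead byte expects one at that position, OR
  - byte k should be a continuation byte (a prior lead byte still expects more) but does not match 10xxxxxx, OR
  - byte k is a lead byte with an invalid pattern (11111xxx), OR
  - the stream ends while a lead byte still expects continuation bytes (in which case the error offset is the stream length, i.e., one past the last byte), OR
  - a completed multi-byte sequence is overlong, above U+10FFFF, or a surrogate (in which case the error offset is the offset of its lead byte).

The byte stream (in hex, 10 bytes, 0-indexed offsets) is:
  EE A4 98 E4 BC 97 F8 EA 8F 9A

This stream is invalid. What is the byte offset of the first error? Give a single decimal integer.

Byte[0]=EE: 3-byte lead, need 2 cont bytes. acc=0xE
Byte[1]=A4: continuation. acc=(acc<<6)|0x24=0x3A4
Byte[2]=98: continuation. acc=(acc<<6)|0x18=0xE918
Completed: cp=U+E918 (starts at byte 0)
Byte[3]=E4: 3-byte lead, need 2 cont bytes. acc=0x4
Byte[4]=BC: continuation. acc=(acc<<6)|0x3C=0x13C
Byte[5]=97: continuation. acc=(acc<<6)|0x17=0x4F17
Completed: cp=U+4F17 (starts at byte 3)
Byte[6]=F8: INVALID lead byte (not 0xxx/110x/1110/11110)

Answer: 6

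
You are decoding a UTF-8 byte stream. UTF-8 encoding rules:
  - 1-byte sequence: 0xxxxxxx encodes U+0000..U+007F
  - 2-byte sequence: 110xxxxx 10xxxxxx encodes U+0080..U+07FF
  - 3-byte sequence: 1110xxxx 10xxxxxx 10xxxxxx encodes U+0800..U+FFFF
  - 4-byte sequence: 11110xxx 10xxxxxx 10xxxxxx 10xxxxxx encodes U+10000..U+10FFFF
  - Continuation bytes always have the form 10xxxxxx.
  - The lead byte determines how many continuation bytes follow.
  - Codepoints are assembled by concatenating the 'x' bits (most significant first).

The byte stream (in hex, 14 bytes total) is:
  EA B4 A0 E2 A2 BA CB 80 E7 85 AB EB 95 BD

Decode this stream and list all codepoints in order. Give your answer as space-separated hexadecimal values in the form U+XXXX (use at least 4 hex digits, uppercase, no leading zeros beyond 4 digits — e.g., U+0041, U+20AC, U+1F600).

Answer: U+AD20 U+28BA U+02C0 U+716B U+B57D

Derivation:
Byte[0]=EA: 3-byte lead, need 2 cont bytes. acc=0xA
Byte[1]=B4: continuation. acc=(acc<<6)|0x34=0x2B4
Byte[2]=A0: continuation. acc=(acc<<6)|0x20=0xAD20
Completed: cp=U+AD20 (starts at byte 0)
Byte[3]=E2: 3-byte lead, need 2 cont bytes. acc=0x2
Byte[4]=A2: continuation. acc=(acc<<6)|0x22=0xA2
Byte[5]=BA: continuation. acc=(acc<<6)|0x3A=0x28BA
Completed: cp=U+28BA (starts at byte 3)
Byte[6]=CB: 2-byte lead, need 1 cont bytes. acc=0xB
Byte[7]=80: continuation. acc=(acc<<6)|0x00=0x2C0
Completed: cp=U+02C0 (starts at byte 6)
Byte[8]=E7: 3-byte lead, need 2 cont bytes. acc=0x7
Byte[9]=85: continuation. acc=(acc<<6)|0x05=0x1C5
Byte[10]=AB: continuation. acc=(acc<<6)|0x2B=0x716B
Completed: cp=U+716B (starts at byte 8)
Byte[11]=EB: 3-byte lead, need 2 cont bytes. acc=0xB
Byte[12]=95: continuation. acc=(acc<<6)|0x15=0x2D5
Byte[13]=BD: continuation. acc=(acc<<6)|0x3D=0xB57D
Completed: cp=U+B57D (starts at byte 11)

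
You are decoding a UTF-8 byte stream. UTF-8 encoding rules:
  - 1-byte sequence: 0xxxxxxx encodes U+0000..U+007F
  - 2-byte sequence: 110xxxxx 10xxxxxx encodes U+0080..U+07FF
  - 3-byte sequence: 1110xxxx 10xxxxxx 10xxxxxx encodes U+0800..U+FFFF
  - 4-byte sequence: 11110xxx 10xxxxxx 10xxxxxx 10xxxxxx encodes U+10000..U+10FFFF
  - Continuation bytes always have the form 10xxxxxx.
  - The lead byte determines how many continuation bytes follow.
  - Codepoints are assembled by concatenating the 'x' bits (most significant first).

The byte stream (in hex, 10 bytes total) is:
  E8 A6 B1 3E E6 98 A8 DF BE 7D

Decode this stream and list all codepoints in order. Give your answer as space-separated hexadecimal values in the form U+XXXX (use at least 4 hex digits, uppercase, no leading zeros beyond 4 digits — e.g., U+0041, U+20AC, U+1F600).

Answer: U+89B1 U+003E U+6628 U+07FE U+007D

Derivation:
Byte[0]=E8: 3-byte lead, need 2 cont bytes. acc=0x8
Byte[1]=A6: continuation. acc=(acc<<6)|0x26=0x226
Byte[2]=B1: continuation. acc=(acc<<6)|0x31=0x89B1
Completed: cp=U+89B1 (starts at byte 0)
Byte[3]=3E: 1-byte ASCII. cp=U+003E
Byte[4]=E6: 3-byte lead, need 2 cont bytes. acc=0x6
Byte[5]=98: continuation. acc=(acc<<6)|0x18=0x198
Byte[6]=A8: continuation. acc=(acc<<6)|0x28=0x6628
Completed: cp=U+6628 (starts at byte 4)
Byte[7]=DF: 2-byte lead, need 1 cont bytes. acc=0x1F
Byte[8]=BE: continuation. acc=(acc<<6)|0x3E=0x7FE
Completed: cp=U+07FE (starts at byte 7)
Byte[9]=7D: 1-byte ASCII. cp=U+007D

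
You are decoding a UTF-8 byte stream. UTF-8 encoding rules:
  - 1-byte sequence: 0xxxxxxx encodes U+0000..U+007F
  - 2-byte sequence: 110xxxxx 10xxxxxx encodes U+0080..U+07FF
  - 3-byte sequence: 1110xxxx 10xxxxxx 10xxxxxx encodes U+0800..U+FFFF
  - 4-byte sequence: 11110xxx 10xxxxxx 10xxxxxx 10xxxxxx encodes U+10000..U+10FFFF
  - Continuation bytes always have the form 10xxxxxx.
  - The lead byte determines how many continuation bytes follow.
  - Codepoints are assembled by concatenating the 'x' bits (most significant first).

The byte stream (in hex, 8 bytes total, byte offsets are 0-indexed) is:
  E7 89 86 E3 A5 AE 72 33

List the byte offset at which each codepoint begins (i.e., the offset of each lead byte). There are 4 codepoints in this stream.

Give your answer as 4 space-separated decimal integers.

Answer: 0 3 6 7

Derivation:
Byte[0]=E7: 3-byte lead, need 2 cont bytes. acc=0x7
Byte[1]=89: continuation. acc=(acc<<6)|0x09=0x1C9
Byte[2]=86: continuation. acc=(acc<<6)|0x06=0x7246
Completed: cp=U+7246 (starts at byte 0)
Byte[3]=E3: 3-byte lead, need 2 cont bytes. acc=0x3
Byte[4]=A5: continuation. acc=(acc<<6)|0x25=0xE5
Byte[5]=AE: continuation. acc=(acc<<6)|0x2E=0x396E
Completed: cp=U+396E (starts at byte 3)
Byte[6]=72: 1-byte ASCII. cp=U+0072
Byte[7]=33: 1-byte ASCII. cp=U+0033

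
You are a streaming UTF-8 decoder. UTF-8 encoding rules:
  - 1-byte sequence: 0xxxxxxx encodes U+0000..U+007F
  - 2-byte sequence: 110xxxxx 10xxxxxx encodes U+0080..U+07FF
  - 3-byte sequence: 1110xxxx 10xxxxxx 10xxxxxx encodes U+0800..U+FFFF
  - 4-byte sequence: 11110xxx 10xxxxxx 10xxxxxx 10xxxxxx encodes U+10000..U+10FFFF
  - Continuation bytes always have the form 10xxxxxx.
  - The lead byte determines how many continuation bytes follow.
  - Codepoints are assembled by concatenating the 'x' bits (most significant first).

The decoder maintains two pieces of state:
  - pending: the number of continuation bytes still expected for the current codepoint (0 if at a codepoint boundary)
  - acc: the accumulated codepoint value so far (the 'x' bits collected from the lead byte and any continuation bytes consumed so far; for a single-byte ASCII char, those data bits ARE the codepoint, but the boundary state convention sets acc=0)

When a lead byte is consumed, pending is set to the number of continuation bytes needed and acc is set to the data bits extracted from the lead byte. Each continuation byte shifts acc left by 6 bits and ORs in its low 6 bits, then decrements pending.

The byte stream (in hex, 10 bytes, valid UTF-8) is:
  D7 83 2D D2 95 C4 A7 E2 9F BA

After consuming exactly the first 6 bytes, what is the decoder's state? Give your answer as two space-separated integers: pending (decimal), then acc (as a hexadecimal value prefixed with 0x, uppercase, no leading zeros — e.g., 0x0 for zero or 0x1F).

Byte[0]=D7: 2-byte lead. pending=1, acc=0x17
Byte[1]=83: continuation. acc=(acc<<6)|0x03=0x5C3, pending=0
Byte[2]=2D: 1-byte. pending=0, acc=0x0
Byte[3]=D2: 2-byte lead. pending=1, acc=0x12
Byte[4]=95: continuation. acc=(acc<<6)|0x15=0x495, pending=0
Byte[5]=C4: 2-byte lead. pending=1, acc=0x4

Answer: 1 0x4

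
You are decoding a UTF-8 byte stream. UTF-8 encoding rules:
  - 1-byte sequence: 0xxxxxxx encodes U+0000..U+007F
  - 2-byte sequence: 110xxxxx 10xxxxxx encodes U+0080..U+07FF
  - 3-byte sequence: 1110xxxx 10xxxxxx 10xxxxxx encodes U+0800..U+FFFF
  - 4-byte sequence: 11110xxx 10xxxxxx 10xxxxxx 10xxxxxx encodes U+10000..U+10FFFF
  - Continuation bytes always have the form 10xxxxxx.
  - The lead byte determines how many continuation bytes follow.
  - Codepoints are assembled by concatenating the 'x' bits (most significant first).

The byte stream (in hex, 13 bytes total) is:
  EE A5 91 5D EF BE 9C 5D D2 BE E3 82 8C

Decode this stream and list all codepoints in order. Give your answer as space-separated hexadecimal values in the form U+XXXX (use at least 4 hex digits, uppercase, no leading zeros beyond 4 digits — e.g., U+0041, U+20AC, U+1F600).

Byte[0]=EE: 3-byte lead, need 2 cont bytes. acc=0xE
Byte[1]=A5: continuation. acc=(acc<<6)|0x25=0x3A5
Byte[2]=91: continuation. acc=(acc<<6)|0x11=0xE951
Completed: cp=U+E951 (starts at byte 0)
Byte[3]=5D: 1-byte ASCII. cp=U+005D
Byte[4]=EF: 3-byte lead, need 2 cont bytes. acc=0xF
Byte[5]=BE: continuation. acc=(acc<<6)|0x3E=0x3FE
Byte[6]=9C: continuation. acc=(acc<<6)|0x1C=0xFF9C
Completed: cp=U+FF9C (starts at byte 4)
Byte[7]=5D: 1-byte ASCII. cp=U+005D
Byte[8]=D2: 2-byte lead, need 1 cont bytes. acc=0x12
Byte[9]=BE: continuation. acc=(acc<<6)|0x3E=0x4BE
Completed: cp=U+04BE (starts at byte 8)
Byte[10]=E3: 3-byte lead, need 2 cont bytes. acc=0x3
Byte[11]=82: continuation. acc=(acc<<6)|0x02=0xC2
Byte[12]=8C: continuation. acc=(acc<<6)|0x0C=0x308C
Completed: cp=U+308C (starts at byte 10)

Answer: U+E951 U+005D U+FF9C U+005D U+04BE U+308C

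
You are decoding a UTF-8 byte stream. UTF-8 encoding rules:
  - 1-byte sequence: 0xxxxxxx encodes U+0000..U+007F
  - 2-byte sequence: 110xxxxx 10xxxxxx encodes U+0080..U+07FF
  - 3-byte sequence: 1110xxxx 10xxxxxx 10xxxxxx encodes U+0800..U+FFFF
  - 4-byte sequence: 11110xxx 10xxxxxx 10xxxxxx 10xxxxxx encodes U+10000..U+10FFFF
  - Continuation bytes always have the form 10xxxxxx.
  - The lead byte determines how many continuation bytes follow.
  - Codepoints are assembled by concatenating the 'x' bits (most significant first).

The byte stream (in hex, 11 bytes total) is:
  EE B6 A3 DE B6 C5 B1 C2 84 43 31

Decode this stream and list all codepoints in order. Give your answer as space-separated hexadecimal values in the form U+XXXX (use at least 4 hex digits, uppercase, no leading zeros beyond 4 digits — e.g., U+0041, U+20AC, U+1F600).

Byte[0]=EE: 3-byte lead, need 2 cont bytes. acc=0xE
Byte[1]=B6: continuation. acc=(acc<<6)|0x36=0x3B6
Byte[2]=A3: continuation. acc=(acc<<6)|0x23=0xEDA3
Completed: cp=U+EDA3 (starts at byte 0)
Byte[3]=DE: 2-byte lead, need 1 cont bytes. acc=0x1E
Byte[4]=B6: continuation. acc=(acc<<6)|0x36=0x7B6
Completed: cp=U+07B6 (starts at byte 3)
Byte[5]=C5: 2-byte lead, need 1 cont bytes. acc=0x5
Byte[6]=B1: continuation. acc=(acc<<6)|0x31=0x171
Completed: cp=U+0171 (starts at byte 5)
Byte[7]=C2: 2-byte lead, need 1 cont bytes. acc=0x2
Byte[8]=84: continuation. acc=(acc<<6)|0x04=0x84
Completed: cp=U+0084 (starts at byte 7)
Byte[9]=43: 1-byte ASCII. cp=U+0043
Byte[10]=31: 1-byte ASCII. cp=U+0031

Answer: U+EDA3 U+07B6 U+0171 U+0084 U+0043 U+0031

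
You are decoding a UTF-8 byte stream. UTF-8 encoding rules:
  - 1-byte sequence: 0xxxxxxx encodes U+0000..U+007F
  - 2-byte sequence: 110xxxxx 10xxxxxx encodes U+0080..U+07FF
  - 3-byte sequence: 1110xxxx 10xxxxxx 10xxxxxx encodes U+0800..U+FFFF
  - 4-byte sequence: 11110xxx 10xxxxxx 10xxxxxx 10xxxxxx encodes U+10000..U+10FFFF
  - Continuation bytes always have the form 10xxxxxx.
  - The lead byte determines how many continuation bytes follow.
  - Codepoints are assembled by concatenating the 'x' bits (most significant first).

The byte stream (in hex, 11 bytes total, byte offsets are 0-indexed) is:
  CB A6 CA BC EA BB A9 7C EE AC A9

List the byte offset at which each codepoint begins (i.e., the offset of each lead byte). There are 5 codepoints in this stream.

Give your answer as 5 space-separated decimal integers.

Byte[0]=CB: 2-byte lead, need 1 cont bytes. acc=0xB
Byte[1]=A6: continuation. acc=(acc<<6)|0x26=0x2E6
Completed: cp=U+02E6 (starts at byte 0)
Byte[2]=CA: 2-byte lead, need 1 cont bytes. acc=0xA
Byte[3]=BC: continuation. acc=(acc<<6)|0x3C=0x2BC
Completed: cp=U+02BC (starts at byte 2)
Byte[4]=EA: 3-byte lead, need 2 cont bytes. acc=0xA
Byte[5]=BB: continuation. acc=(acc<<6)|0x3B=0x2BB
Byte[6]=A9: continuation. acc=(acc<<6)|0x29=0xAEE9
Completed: cp=U+AEE9 (starts at byte 4)
Byte[7]=7C: 1-byte ASCII. cp=U+007C
Byte[8]=EE: 3-byte lead, need 2 cont bytes. acc=0xE
Byte[9]=AC: continuation. acc=(acc<<6)|0x2C=0x3AC
Byte[10]=A9: continuation. acc=(acc<<6)|0x29=0xEB29
Completed: cp=U+EB29 (starts at byte 8)

Answer: 0 2 4 7 8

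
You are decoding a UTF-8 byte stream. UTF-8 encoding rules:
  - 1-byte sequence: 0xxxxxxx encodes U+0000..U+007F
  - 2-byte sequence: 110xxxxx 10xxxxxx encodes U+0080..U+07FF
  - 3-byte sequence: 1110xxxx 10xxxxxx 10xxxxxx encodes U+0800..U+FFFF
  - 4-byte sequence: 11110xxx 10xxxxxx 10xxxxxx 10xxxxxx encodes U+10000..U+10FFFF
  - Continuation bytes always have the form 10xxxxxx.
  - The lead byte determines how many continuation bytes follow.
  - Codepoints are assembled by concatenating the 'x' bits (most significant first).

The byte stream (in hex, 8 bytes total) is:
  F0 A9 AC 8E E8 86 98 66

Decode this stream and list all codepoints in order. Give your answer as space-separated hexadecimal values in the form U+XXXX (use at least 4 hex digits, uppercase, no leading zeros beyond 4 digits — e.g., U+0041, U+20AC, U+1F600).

Byte[0]=F0: 4-byte lead, need 3 cont bytes. acc=0x0
Byte[1]=A9: continuation. acc=(acc<<6)|0x29=0x29
Byte[2]=AC: continuation. acc=(acc<<6)|0x2C=0xA6C
Byte[3]=8E: continuation. acc=(acc<<6)|0x0E=0x29B0E
Completed: cp=U+29B0E (starts at byte 0)
Byte[4]=E8: 3-byte lead, need 2 cont bytes. acc=0x8
Byte[5]=86: continuation. acc=(acc<<6)|0x06=0x206
Byte[6]=98: continuation. acc=(acc<<6)|0x18=0x8198
Completed: cp=U+8198 (starts at byte 4)
Byte[7]=66: 1-byte ASCII. cp=U+0066

Answer: U+29B0E U+8198 U+0066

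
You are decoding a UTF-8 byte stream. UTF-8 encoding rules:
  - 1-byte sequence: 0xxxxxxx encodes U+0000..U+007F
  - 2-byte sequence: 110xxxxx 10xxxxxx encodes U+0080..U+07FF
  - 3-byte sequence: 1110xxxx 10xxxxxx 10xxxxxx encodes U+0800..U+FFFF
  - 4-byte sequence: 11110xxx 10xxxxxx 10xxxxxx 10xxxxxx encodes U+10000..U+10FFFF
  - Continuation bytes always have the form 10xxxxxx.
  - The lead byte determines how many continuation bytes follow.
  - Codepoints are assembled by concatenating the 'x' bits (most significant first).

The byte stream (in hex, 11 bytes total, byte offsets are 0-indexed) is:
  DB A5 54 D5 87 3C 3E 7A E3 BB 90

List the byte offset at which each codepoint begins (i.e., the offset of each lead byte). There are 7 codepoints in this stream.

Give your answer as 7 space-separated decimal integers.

Answer: 0 2 3 5 6 7 8

Derivation:
Byte[0]=DB: 2-byte lead, need 1 cont bytes. acc=0x1B
Byte[1]=A5: continuation. acc=(acc<<6)|0x25=0x6E5
Completed: cp=U+06E5 (starts at byte 0)
Byte[2]=54: 1-byte ASCII. cp=U+0054
Byte[3]=D5: 2-byte lead, need 1 cont bytes. acc=0x15
Byte[4]=87: continuation. acc=(acc<<6)|0x07=0x547
Completed: cp=U+0547 (starts at byte 3)
Byte[5]=3C: 1-byte ASCII. cp=U+003C
Byte[6]=3E: 1-byte ASCII. cp=U+003E
Byte[7]=7A: 1-byte ASCII. cp=U+007A
Byte[8]=E3: 3-byte lead, need 2 cont bytes. acc=0x3
Byte[9]=BB: continuation. acc=(acc<<6)|0x3B=0xFB
Byte[10]=90: continuation. acc=(acc<<6)|0x10=0x3ED0
Completed: cp=U+3ED0 (starts at byte 8)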